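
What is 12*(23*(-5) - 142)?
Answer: -3084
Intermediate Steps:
12*(23*(-5) - 142) = 12*(-115 - 142) = 12*(-257) = -3084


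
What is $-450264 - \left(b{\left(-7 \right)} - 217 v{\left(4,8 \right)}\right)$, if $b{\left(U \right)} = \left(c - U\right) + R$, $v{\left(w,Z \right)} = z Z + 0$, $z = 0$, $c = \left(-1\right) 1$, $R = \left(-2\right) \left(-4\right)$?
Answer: $-450278$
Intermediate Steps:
$R = 8$
$c = -1$
$v{\left(w,Z \right)} = 0$ ($v{\left(w,Z \right)} = 0 Z + 0 = 0 + 0 = 0$)
$b{\left(U \right)} = 7 - U$ ($b{\left(U \right)} = \left(-1 - U\right) + 8 = 7 - U$)
$-450264 - \left(b{\left(-7 \right)} - 217 v{\left(4,8 \right)}\right) = -450264 - \left(\left(7 - -7\right) - 0\right) = -450264 - \left(\left(7 + 7\right) + 0\right) = -450264 - \left(14 + 0\right) = -450264 - 14 = -450278$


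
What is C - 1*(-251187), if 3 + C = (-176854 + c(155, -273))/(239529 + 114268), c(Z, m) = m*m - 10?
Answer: 88868043313/353797 ≈ 2.5118e+5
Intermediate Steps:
c(Z, m) = -10 + m**2 (c(Z, m) = m**2 - 10 = -10 + m**2)
C = -1163726/353797 (C = -3 + (-176854 + (-10 + (-273)**2))/(239529 + 114268) = -3 + (-176854 + (-10 + 74529))/353797 = -3 + (-176854 + 74519)*(1/353797) = -3 - 102335*1/353797 = -3 - 102335/353797 = -1163726/353797 ≈ -3.2892)
C - 1*(-251187) = -1163726/353797 - 1*(-251187) = -1163726/353797 + 251187 = 88868043313/353797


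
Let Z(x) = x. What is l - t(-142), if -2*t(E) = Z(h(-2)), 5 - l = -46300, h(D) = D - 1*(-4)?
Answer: 46306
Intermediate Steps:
h(D) = 4 + D (h(D) = D + 4 = 4 + D)
l = 46305 (l = 5 - 1*(-46300) = 5 + 46300 = 46305)
t(E) = -1 (t(E) = -(4 - 2)/2 = -½*2 = -1)
l - t(-142) = 46305 - 1*(-1) = 46305 + 1 = 46306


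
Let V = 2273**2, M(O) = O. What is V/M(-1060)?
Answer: -5166529/1060 ≈ -4874.1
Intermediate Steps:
V = 5166529
V/M(-1060) = 5166529/(-1060) = 5166529*(-1/1060) = -5166529/1060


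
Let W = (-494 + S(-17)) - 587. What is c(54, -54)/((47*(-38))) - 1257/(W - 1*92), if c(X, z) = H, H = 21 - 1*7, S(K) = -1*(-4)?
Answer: 1114318/1043917 ≈ 1.0674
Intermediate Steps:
S(K) = 4
H = 14 (H = 21 - 7 = 14)
c(X, z) = 14
W = -1077 (W = (-494 + 4) - 587 = -490 - 587 = -1077)
c(54, -54)/((47*(-38))) - 1257/(W - 1*92) = 14/((47*(-38))) - 1257/(-1077 - 1*92) = 14/(-1786) - 1257/(-1077 - 92) = 14*(-1/1786) - 1257/(-1169) = -7/893 - 1257*(-1/1169) = -7/893 + 1257/1169 = 1114318/1043917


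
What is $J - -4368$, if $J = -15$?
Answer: $4353$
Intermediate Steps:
$J - -4368 = -15 - -4368 = -15 + 4368 = 4353$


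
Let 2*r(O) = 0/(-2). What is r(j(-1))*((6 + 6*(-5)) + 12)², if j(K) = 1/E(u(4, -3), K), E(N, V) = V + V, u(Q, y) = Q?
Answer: 0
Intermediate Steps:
E(N, V) = 2*V
j(K) = 1/(2*K)
r(O) = 0 (r(O) = (0/(-2))/2 = (0*(-½))/2 = (½)*0 = 0)
r(j(-1))*((6 + 6*(-5)) + 12)² = 0*((6 + 6*(-5)) + 12)² = 0*((6 - 30) + 12)² = 0*(-24 + 12)² = 0*(-12)² = 0*144 = 0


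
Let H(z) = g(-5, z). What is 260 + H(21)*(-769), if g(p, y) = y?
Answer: -15889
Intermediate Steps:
H(z) = z
260 + H(21)*(-769) = 260 + 21*(-769) = 260 - 16149 = -15889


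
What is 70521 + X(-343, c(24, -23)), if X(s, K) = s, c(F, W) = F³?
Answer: 70178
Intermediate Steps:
70521 + X(-343, c(24, -23)) = 70521 - 343 = 70178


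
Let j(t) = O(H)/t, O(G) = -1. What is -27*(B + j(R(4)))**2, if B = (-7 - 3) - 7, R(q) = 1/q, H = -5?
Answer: -11907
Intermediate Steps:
B = -17 (B = -10 - 7 = -17)
j(t) = -1/t
-27*(B + j(R(4)))**2 = -27*(-17 - 1/(1/4))**2 = -27*(-17 - 1/1/4)**2 = -27*(-17 - 1*4)**2 = -27*(-17 - 4)**2 = -27*(-21)**2 = -27*441 = -11907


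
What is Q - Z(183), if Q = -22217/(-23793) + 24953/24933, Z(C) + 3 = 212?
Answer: -13648623159/65914541 ≈ -207.07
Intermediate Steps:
Z(C) = 209 (Z(C) = -3 + 212 = 209)
Q = 127515910/65914541 (Q = -22217*(-1/23793) + 24953*(1/24933) = 22217/23793 + 24953/24933 = 127515910/65914541 ≈ 1.9346)
Q - Z(183) = 127515910/65914541 - 1*209 = 127515910/65914541 - 209 = -13648623159/65914541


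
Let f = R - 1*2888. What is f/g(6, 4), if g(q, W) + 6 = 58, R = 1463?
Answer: -1425/52 ≈ -27.404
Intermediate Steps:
g(q, W) = 52 (g(q, W) = -6 + 58 = 52)
f = -1425 (f = 1463 - 1*2888 = 1463 - 2888 = -1425)
f/g(6, 4) = -1425/52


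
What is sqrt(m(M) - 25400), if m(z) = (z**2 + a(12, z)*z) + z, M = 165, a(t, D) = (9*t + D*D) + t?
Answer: sqrt(4513915) ≈ 2124.6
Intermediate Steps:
a(t, D) = D**2 + 10*t (a(t, D) = (9*t + D**2) + t = (D**2 + 9*t) + t = D**2 + 10*t)
m(z) = z + z**2 + z*(120 + z**2) (m(z) = (z**2 + (z**2 + 10*12)*z) + z = (z**2 + (z**2 + 120)*z) + z = (z**2 + (120 + z**2)*z) + z = (z**2 + z*(120 + z**2)) + z = z + z**2 + z*(120 + z**2))
sqrt(m(M) - 25400) = sqrt(165*(121 + 165 + 165**2) - 25400) = sqrt(165*(121 + 165 + 27225) - 25400) = sqrt(165*27511 - 25400) = sqrt(4539315 - 25400) = sqrt(4513915)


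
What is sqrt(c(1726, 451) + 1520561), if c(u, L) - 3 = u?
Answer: sqrt(1522290) ≈ 1233.8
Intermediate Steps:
c(u, L) = 3 + u
sqrt(c(1726, 451) + 1520561) = sqrt((3 + 1726) + 1520561) = sqrt(1729 + 1520561) = sqrt(1522290)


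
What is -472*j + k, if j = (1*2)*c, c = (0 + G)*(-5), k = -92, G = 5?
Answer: 23508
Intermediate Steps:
c = -25 (c = (0 + 5)*(-5) = 5*(-5) = -25)
j = -50 (j = (1*2)*(-25) = 2*(-25) = -50)
-472*j + k = -472*(-50) - 92 = 23600 - 92 = 23508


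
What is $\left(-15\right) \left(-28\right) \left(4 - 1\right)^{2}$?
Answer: $3780$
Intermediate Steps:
$\left(-15\right) \left(-28\right) \left(4 - 1\right)^{2} = 420 \cdot 3^{2} = 420 \cdot 9 = 3780$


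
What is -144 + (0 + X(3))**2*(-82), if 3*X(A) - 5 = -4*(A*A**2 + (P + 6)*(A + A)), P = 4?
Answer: -9648514/9 ≈ -1.0721e+6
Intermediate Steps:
X(A) = 5/3 - 80*A/3 - 4*A**3/3 (X(A) = 5/3 + (-4*(A*A**2 + (4 + 6)*(A + A)))/3 = 5/3 + (-4*(A**3 + 10*(2*A)))/3 = 5/3 + (-4*(A**3 + 20*A))/3 = 5/3 + (-80*A - 4*A**3)/3 = 5/3 + (-80*A/3 - 4*A**3/3) = 5/3 - 80*A/3 - 4*A**3/3)
-144 + (0 + X(3))**2*(-82) = -144 + (0 + (5/3 - 80/3*3 - 4/3*3**3))**2*(-82) = -144 + (0 + (5/3 - 80 - 4/3*27))**2*(-82) = -144 + (0 + (5/3 - 80 - 36))**2*(-82) = -144 + (0 - 343/3)**2*(-82) = -144 + (-343/3)**2*(-82) = -144 + (117649/9)*(-82) = -144 - 9647218/9 = -9648514/9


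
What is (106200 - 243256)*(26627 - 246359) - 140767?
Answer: 30115448225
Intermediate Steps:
(106200 - 243256)*(26627 - 246359) - 140767 = -137056*(-219732) - 140767 = 30115588992 - 140767 = 30115448225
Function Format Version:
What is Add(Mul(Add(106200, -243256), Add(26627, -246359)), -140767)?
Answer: 30115448225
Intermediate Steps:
Add(Mul(Add(106200, -243256), Add(26627, -246359)), -140767) = Add(Mul(-137056, -219732), -140767) = Add(30115588992, -140767) = 30115448225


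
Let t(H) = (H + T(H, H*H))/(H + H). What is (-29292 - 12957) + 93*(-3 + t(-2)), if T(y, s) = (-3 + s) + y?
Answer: -169833/4 ≈ -42458.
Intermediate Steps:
T(y, s) = -3 + s + y
t(H) = (-3 + H² + 2*H)/(2*H) (t(H) = (H + (-3 + H*H + H))/(H + H) = (H + (-3 + H² + H))/((2*H)) = (H + (-3 + H + H²))*(1/(2*H)) = (-3 + H² + 2*H)*(1/(2*H)) = (-3 + H² + 2*H)/(2*H))
(-29292 - 12957) + 93*(-3 + t(-2)) = (-29292 - 12957) + 93*(-3 + (1 + (½)*(-2) - 3/2/(-2))) = -42249 + 93*(-3 + (1 - 1 - 3/2*(-½))) = -42249 + 93*(-3 + (1 - 1 + ¾)) = -42249 + 93*(-3 + ¾) = -42249 + 93*(-9/4) = -42249 - 837/4 = -169833/4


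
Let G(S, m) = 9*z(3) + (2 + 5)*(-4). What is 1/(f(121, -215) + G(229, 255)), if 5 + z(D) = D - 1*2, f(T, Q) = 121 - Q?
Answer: 1/272 ≈ 0.0036765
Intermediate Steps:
z(D) = -7 + D (z(D) = -5 + (D - 1*2) = -5 + (D - 2) = -5 + (-2 + D) = -7 + D)
G(S, m) = -64 (G(S, m) = 9*(-7 + 3) + (2 + 5)*(-4) = 9*(-4) + 7*(-4) = -36 - 28 = -64)
1/(f(121, -215) + G(229, 255)) = 1/((121 - 1*(-215)) - 64) = 1/((121 + 215) - 64) = 1/(336 - 64) = 1/272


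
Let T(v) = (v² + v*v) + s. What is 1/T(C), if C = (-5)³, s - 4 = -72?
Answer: 1/31182 ≈ 3.2070e-5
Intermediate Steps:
s = -68 (s = 4 - 72 = -68)
C = -125
T(v) = -68 + 2*v² (T(v) = (v² + v*v) - 68 = (v² + v²) - 68 = 2*v² - 68 = -68 + 2*v²)
1/T(C) = 1/(-68 + 2*(-125)²) = 1/(-68 + 2*15625) = 1/(-68 + 31250) = 1/31182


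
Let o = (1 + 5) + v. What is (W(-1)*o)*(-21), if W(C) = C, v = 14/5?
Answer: 924/5 ≈ 184.80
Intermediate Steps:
v = 14/5 (v = 14*(⅕) = 14/5 ≈ 2.8000)
o = 44/5 (o = (1 + 5) + 14/5 = 6 + 14/5 = 44/5 ≈ 8.8000)
(W(-1)*o)*(-21) = -1*44/5*(-21) = -44/5*(-21) = 924/5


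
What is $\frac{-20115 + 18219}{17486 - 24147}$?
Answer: $\frac{1896}{6661} \approx 0.28464$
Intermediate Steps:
$\frac{-20115 + 18219}{17486 - 24147} = - \frac{1896}{-6661} = \left(-1896\right) \left(- \frac{1}{6661}\right) = \frac{1896}{6661}$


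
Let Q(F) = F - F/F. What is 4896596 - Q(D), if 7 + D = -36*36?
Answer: 4897900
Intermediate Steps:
D = -1303 (D = -7 - 36*36 = -7 - 1296 = -1303)
Q(F) = -1 + F (Q(F) = F - 1*1 = F - 1 = -1 + F)
4896596 - Q(D) = 4896596 - (-1 - 1303) = 4896596 - 1*(-1304) = 4896596 + 1304 = 4897900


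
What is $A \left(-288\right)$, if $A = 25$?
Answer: $-7200$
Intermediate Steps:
$A \left(-288\right) = 25 \left(-288\right) = -7200$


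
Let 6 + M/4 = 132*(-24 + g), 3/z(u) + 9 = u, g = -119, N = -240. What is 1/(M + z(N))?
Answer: -83/6268825 ≈ -1.3240e-5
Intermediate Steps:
z(u) = 3/(-9 + u)
M = -75528 (M = -24 + 4*(132*(-24 - 119)) = -24 + 4*(132*(-143)) = -24 + 4*(-18876) = -24 - 75504 = -75528)
1/(M + z(N)) = 1/(-75528 + 3/(-9 - 240)) = 1/(-75528 + 3/(-249)) = 1/(-75528 + 3*(-1/249)) = 1/(-75528 - 1/83) = 1/(-6268825/83) = -83/6268825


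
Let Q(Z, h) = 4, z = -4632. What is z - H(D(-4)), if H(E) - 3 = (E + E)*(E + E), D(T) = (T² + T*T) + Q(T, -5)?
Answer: -9819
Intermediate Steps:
D(T) = 4 + 2*T² (D(T) = (T² + T*T) + 4 = (T² + T²) + 4 = 2*T² + 4 = 4 + 2*T²)
H(E) = 3 + 4*E² (H(E) = 3 + (E + E)*(E + E) = 3 + (2*E)*(2*E) = 3 + 4*E²)
z - H(D(-4)) = -4632 - (3 + 4*(4 + 2*(-4)²)²) = -4632 - (3 + 4*(4 + 2*16)²) = -4632 - (3 + 4*(4 + 32)²) = -4632 - (3 + 4*36²) = -4632 - (3 + 4*1296) = -4632 - (3 + 5184) = -4632 - 1*5187 = -4632 - 5187 = -9819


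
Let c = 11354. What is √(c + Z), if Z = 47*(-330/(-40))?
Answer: √46967/2 ≈ 108.36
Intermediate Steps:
Z = 1551/4 (Z = 47*(-330*(-1/40)) = 47*(33/4) = 1551/4 ≈ 387.75)
√(c + Z) = √(11354 + 1551/4) = √(46967/4) = √46967/2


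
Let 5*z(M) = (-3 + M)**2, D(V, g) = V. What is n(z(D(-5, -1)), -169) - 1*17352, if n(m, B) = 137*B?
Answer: -40505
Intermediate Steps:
z(M) = (-3 + M)**2/5
n(z(D(-5, -1)), -169) - 1*17352 = 137*(-169) - 1*17352 = -23153 - 17352 = -40505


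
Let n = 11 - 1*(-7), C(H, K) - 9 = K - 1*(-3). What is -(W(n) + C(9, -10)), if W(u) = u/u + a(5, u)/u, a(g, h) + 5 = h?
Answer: -67/18 ≈ -3.7222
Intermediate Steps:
a(g, h) = -5 + h
C(H, K) = 12 + K (C(H, K) = 9 + (K - 1*(-3)) = 9 + (K + 3) = 9 + (3 + K) = 12 + K)
n = 18 (n = 11 + 7 = 18)
W(u) = 1 + (-5 + u)/u (W(u) = u/u + (-5 + u)/u = 1 + (-5 + u)/u)
-(W(n) + C(9, -10)) = -((2 - 5/18) + (12 - 10)) = -((2 - 5*1/18) + 2) = -((2 - 5/18) + 2) = -(31/18 + 2) = -1*67/18 = -67/18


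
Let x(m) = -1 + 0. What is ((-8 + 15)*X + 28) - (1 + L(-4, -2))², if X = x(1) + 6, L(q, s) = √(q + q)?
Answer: 70 - 4*I*√2 ≈ 70.0 - 5.6569*I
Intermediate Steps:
x(m) = -1
L(q, s) = √2*√q (L(q, s) = √(2*q) = √2*√q)
X = 5 (X = -1 + 6 = 5)
((-8 + 15)*X + 28) - (1 + L(-4, -2))² = ((-8 + 15)*5 + 28) - (1 + √2*√(-4))² = (7*5 + 28) - (1 + √2*(2*I))² = (35 + 28) - (1 + 2*I*√2)² = 63 - (1 + 2*I*√2)²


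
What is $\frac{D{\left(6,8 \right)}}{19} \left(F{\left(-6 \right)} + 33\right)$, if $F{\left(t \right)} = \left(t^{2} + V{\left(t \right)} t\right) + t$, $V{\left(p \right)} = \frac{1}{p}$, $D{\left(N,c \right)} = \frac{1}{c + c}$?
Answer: $\frac{4}{19} \approx 0.21053$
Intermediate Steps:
$D{\left(N,c \right)} = \frac{1}{2 c}$
$F{\left(t \right)} = 1 + t + t^{2}$ ($F{\left(t \right)} = \left(t^{2} + \frac{t}{t}\right) + t = \left(t^{2} + 1\right) + t = \left(1 + t^{2}\right) + t = 1 + t + t^{2}$)
$\frac{D{\left(6,8 \right)}}{19} \left(F{\left(-6 \right)} + 33\right) = \frac{\frac{1}{2} \cdot \frac{1}{8}}{19} \left(\left(1 - 6 \left(1 - 6\right)\right) + 33\right) = \frac{1}{2} \cdot \frac{1}{8} \cdot \frac{1}{19} \left(\left(1 - -30\right) + 33\right) = \frac{1}{16} \cdot \frac{1}{19} \left(\left(1 + 30\right) + 33\right) = \frac{31 + 33}{304} = \frac{1}{304} \cdot 64 = \frac{4}{19}$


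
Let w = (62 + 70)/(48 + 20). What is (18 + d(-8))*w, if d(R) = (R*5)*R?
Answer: 11154/17 ≈ 656.12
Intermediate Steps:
w = 33/17 (w = 132/68 = 132*(1/68) = 33/17 ≈ 1.9412)
d(R) = 5*R² (d(R) = (5*R)*R = 5*R²)
(18 + d(-8))*w = (18 + 5*(-8)²)*(33/17) = (18 + 5*64)*(33/17) = (18 + 320)*(33/17) = 338*(33/17) = 11154/17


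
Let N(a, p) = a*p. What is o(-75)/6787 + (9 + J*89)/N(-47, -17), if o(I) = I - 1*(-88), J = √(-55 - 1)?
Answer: 71470/5422813 + 178*I*√14/799 ≈ 0.01318 + 0.83356*I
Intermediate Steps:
J = 2*I*√14 (J = √(-56) = 2*I*√14 ≈ 7.4833*I)
o(I) = 88 + I (o(I) = I + 88 = 88 + I)
o(-75)/6787 + (9 + J*89)/N(-47, -17) = (88 - 75)/6787 + (9 + (2*I*√14)*89)/((-47*(-17))) = 13*(1/6787) + (9 + 178*I*√14)/799 = 13/6787 + (9 + 178*I*√14)*(1/799) = 13/6787 + (9/799 + 178*I*√14/799) = 71470/5422813 + 178*I*√14/799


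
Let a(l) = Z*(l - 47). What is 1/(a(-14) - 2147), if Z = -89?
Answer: 1/3282 ≈ 0.00030469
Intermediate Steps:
a(l) = 4183 - 89*l (a(l) = -89*(l - 47) = -89*(-47 + l) = 4183 - 89*l)
1/(a(-14) - 2147) = 1/((4183 - 89*(-14)) - 2147) = 1/((4183 + 1246) - 2147) = 1/(5429 - 2147) = 1/3282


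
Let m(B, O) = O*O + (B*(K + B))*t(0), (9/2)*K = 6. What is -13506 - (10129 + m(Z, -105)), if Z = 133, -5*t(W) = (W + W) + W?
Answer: -34660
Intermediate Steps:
K = 4/3 (K = (2/9)*6 = 4/3 ≈ 1.3333)
t(W) = -3*W/5 (t(W) = -((W + W) + W)/5 = -(2*W + W)/5 = -3*W/5)
m(B, O) = O**2 (m(B, O) = O*O + (B*(4/3 + B))*(-3/5*0) = O**2 + (B*(4/3 + B))*0 = O**2 + 0 = O**2)
-13506 - (10129 + m(Z, -105)) = -13506 - (10129 + (-105)**2) = -13506 - (10129 + 11025) = -13506 - 1*21154 = -13506 - 21154 = -34660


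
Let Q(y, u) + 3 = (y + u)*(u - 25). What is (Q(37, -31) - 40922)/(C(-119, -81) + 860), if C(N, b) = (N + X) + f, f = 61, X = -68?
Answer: -41261/734 ≈ -56.214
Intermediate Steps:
Q(y, u) = -3 + (-25 + u)*(u + y) (Q(y, u) = -3 + (y + u)*(u - 25) = -3 + (u + y)*(-25 + u) = -3 + (-25 + u)*(u + y))
C(N, b) = -7 + N (C(N, b) = (N - 68) + 61 = (-68 + N) + 61 = -7 + N)
(Q(37, -31) - 40922)/(C(-119, -81) + 860) = ((-3 + (-31)² - 25*(-31) - 25*37 - 31*37) - 40922)/((-7 - 119) + 860) = ((-3 + 961 + 775 - 925 - 1147) - 40922)/(-126 + 860) = (-339 - 40922)/734 = -41261*1/734 = -41261/734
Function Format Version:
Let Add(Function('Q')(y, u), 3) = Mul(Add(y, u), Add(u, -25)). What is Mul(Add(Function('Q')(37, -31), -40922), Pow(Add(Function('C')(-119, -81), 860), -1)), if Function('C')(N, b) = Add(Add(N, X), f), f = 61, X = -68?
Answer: Rational(-41261, 734) ≈ -56.214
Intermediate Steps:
Function('Q')(y, u) = Add(-3, Mul(Add(-25, u), Add(u, y))) (Function('Q')(y, u) = Add(-3, Mul(Add(y, u), Add(u, -25))) = Add(-3, Mul(Add(u, y), Add(-25, u))) = Add(-3, Mul(Add(-25, u), Add(u, y))))
Function('C')(N, b) = Add(-7, N) (Function('C')(N, b) = Add(Add(N, -68), 61) = Add(Add(-68, N), 61) = Add(-7, N))
Mul(Add(Function('Q')(37, -31), -40922), Pow(Add(Function('C')(-119, -81), 860), -1)) = Mul(Add(Add(-3, Pow(-31, 2), Mul(-25, -31), Mul(-25, 37), Mul(-31, 37)), -40922), Pow(Add(Add(-7, -119), 860), -1)) = Mul(Add(Add(-3, 961, 775, -925, -1147), -40922), Pow(Add(-126, 860), -1)) = Mul(Add(-339, -40922), Pow(734, -1)) = Mul(-41261, Rational(1, 734)) = Rational(-41261, 734)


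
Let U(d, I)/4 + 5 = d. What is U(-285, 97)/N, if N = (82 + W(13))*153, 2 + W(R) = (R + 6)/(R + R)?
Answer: -30160/321147 ≈ -0.093913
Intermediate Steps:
U(d, I) = -20 + 4*d
W(R) = -2 + (6 + R)/(2*R) (W(R) = -2 + (R + 6)/(R + R) = -2 + (6 + R)/((2*R)) = -2 + (6 + R)*(1/(2*R)) = -2 + (6 + R)/(2*R))
N = 321147/26 (N = (82 + (-3/2 + 3/13))*153 = (82 - 33/26)*153 = (2099/26)*153 = 321147/26 ≈ 12352.)
U(-285, 97)/N = (-20 + 4*(-285))/(321147/26) = (-20 - 1140)*(26/321147) = -1160*26/321147 = -30160/321147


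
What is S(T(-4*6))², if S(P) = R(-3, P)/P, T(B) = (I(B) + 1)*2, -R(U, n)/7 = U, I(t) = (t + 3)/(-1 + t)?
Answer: 275625/8464 ≈ 32.564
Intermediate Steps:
I(t) = (3 + t)/(-1 + t)
R(U, n) = -7*U
T(B) = 2 + 2*(3 + B)/(-1 + B) (T(B) = ((3 + B)/(-1 + B) + 1)*2 = (1 + (3 + B)/(-1 + B))*2 = 2 + 2*(3 + B)/(-1 + B))
S(P) = 21/P (S(P) = (-7*(-3))/P = 21/P)
S(T(-4*6))² = (21/((4*(1 - 4*6)/(-1 - 4*6))))² = (21/((4*(1 - 24)/(-1 - 24))))² = (21/((4*(-23)/(-25))))² = (21/((4*(-1/25)*(-23))))² = (21/(92/25))² = (21*(25/92))² = (525/92)² = 275625/8464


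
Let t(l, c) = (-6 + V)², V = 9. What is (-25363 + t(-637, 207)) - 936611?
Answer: -961965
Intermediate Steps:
t(l, c) = 9 (t(l, c) = (-6 + 9)² = 3² = 9)
(-25363 + t(-637, 207)) - 936611 = (-25363 + 9) - 936611 = -25354 - 936611 = -961965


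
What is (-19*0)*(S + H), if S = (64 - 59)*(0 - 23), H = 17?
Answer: 0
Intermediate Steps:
S = -115 (S = 5*(-23) = -115)
(-19*0)*(S + H) = (-19*0)*(-115 + 17) = 0*(-98) = 0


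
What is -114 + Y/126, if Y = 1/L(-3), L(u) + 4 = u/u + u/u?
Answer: -28729/252 ≈ -114.00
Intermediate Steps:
L(u) = -2 (L(u) = -4 + (u/u + u/u) = -4 + (1 + 1) = -4 + 2 = -2)
Y = -1/2 (Y = 1/(-2) = -1/2 ≈ -0.50000)
-114 + Y/126 = -114 - 1/2/126 = -114 + (1/126)*(-1/2) = -114 - 1/252 = -28729/252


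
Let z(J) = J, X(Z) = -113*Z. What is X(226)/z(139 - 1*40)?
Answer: -25538/99 ≈ -257.96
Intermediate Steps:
X(226)/z(139 - 1*40) = (-113*226)/(139 - 1*40) = -25538/(139 - 40) = -25538/99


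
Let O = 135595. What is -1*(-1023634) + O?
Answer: 1159229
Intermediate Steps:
-1*(-1023634) + O = -1*(-1023634) + 135595 = 1023634 + 135595 = 1159229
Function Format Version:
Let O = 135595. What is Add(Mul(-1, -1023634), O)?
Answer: 1159229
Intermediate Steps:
Add(Mul(-1, -1023634), O) = Add(Mul(-1, -1023634), 135595) = Add(1023634, 135595) = 1159229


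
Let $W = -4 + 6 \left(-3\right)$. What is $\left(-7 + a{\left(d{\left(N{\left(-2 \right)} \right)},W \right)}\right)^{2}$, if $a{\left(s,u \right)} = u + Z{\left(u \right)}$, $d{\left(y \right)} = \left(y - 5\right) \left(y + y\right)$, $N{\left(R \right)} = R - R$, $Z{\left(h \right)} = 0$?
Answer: $841$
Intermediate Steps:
$N{\left(R \right)} = 0$
$W = -22$ ($W = -4 - 18 = -22$)
$d{\left(y \right)} = 2 y \left(-5 + y\right)$ ($d{\left(y \right)} = \left(-5 + y\right) 2 y = 2 y \left(-5 + y\right)$)
$a{\left(s,u \right)} = u$ ($a{\left(s,u \right)} = u + 0 = u$)
$\left(-7 + a{\left(d{\left(N{\left(-2 \right)} \right)},W \right)}\right)^{2} = \left(-7 - 22\right)^{2} = \left(-29\right)^{2} = 841$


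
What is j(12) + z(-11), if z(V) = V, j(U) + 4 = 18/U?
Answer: -27/2 ≈ -13.500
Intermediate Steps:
j(U) = -4 + 18/U
j(12) + z(-11) = (-4 + 18/12) - 11 = (-4 + 18*(1/12)) - 11 = (-4 + 3/2) - 11 = -5/2 - 11 = -27/2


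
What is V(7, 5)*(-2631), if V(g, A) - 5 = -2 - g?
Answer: 10524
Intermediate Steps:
V(g, A) = 3 - g (V(g, A) = 5 + (-2 - g) = 3 - g)
V(7, 5)*(-2631) = (3 - 1*7)*(-2631) = (3 - 7)*(-2631) = -4*(-2631) = 10524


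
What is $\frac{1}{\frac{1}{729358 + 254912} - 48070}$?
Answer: $- \frac{984270}{47313858899} \approx -2.0803 \cdot 10^{-5}$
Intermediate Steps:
$\frac{1}{\frac{1}{729358 + 254912} - 48070} = \frac{1}{\frac{1}{984270} - 48070} = \frac{1}{- \frac{47313858899}{984270}} = - \frac{984270}{47313858899}$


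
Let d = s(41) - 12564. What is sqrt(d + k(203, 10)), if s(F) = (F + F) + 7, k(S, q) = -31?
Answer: 13*I*sqrt(74) ≈ 111.83*I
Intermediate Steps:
s(F) = 7 + 2*F (s(F) = 2*F + 7 = 7 + 2*F)
d = -12475 (d = (7 + 2*41) - 12564 = (7 + 82) - 12564 = 89 - 12564 = -12475)
sqrt(d + k(203, 10)) = sqrt(-12475 - 31) = sqrt(-12506) = 13*I*sqrt(74)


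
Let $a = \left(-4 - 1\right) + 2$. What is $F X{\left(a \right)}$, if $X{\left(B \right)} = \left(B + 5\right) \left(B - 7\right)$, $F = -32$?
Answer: $640$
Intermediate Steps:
$a = -3$ ($a = -5 + 2 = -3$)
$X{\left(B \right)} = \left(-7 + B\right) \left(5 + B\right)$ ($X{\left(B \right)} = \left(5 + B\right) \left(-7 + B\right) = \left(-7 + B\right) \left(5 + B\right)$)
$F X{\left(a \right)} = - 32 \left(-35 + \left(-3\right)^{2} - -6\right) = - 32 \left(-35 + 9 + 6\right) = \left(-32\right) \left(-20\right) = 640$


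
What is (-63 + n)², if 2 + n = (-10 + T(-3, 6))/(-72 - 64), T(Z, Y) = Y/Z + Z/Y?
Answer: 311699025/73984 ≈ 4213.1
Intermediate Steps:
n = -519/272 (n = -2 + (-10 + (6/(-3) - 3/6))/(-72 - 64) = -2 + (-10 + (6*(-⅓) - 3*⅙))/(-136) = -2 + (-10 + (-2 - ½))*(-1/136) = -2 + (-10 - 5/2)*(-1/136) = -2 - 25/2*(-1/136) = -2 + 25/272 = -519/272 ≈ -1.9081)
(-63 + n)² = (-63 - 519/272)² = (-17655/272)² = 311699025/73984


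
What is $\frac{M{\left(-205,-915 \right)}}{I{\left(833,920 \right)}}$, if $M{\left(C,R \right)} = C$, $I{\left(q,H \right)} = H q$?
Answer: $- \frac{41}{153272} \approx -0.0002675$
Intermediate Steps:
$\frac{M{\left(-205,-915 \right)}}{I{\left(833,920 \right)}} = - \frac{205}{920 \cdot 833} = - \frac{205}{766360} = \left(-205\right) \frac{1}{766360} = - \frac{41}{153272}$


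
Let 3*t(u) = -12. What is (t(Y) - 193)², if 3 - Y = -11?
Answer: 38809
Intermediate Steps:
Y = 14 (Y = 3 - 1*(-11) = 3 + 11 = 14)
t(u) = -4 (t(u) = (⅓)*(-12) = -4)
(t(Y) - 193)² = (-4 - 193)² = (-197)² = 38809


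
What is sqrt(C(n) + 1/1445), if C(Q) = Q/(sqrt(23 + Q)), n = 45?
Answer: sqrt(20 + 38250*sqrt(17))/170 ≈ 2.3362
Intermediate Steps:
C(Q) = Q/sqrt(23 + Q)
sqrt(C(n) + 1/1445) = sqrt(45/sqrt(23 + 45) + 1/1445) = sqrt(45/sqrt(68) + 1/1445) = sqrt(45*(sqrt(17)/34) + 1/1445) = sqrt(45*sqrt(17)/34 + 1/1445) = sqrt(1/1445 + 45*sqrt(17)/34)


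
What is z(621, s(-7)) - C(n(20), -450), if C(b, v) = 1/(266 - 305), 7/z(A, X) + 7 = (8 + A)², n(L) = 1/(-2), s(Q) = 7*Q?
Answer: 131969/5143242 ≈ 0.025659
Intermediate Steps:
n(L) = -½
z(A, X) = 7/(-7 + (8 + A)²)
C(b, v) = -1/39 (C(b, v) = 1/(-39) = -1/39)
z(621, s(-7)) - C(n(20), -450) = 7/(-7 + (8 + 621)²) - 1*(-1/39) = 7/(-7 + 629²) + 1/39 = 7/(-7 + 395641) + 1/39 = 7/395634 + 1/39 = 131969/5143242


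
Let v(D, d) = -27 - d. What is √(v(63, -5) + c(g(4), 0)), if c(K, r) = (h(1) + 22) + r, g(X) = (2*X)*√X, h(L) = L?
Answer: 1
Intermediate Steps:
g(X) = 2*X^(3/2)
c(K, r) = 23 + r (c(K, r) = (1 + 22) + r = 23 + r)
√(v(63, -5) + c(g(4), 0)) = √((-27 - 1*(-5)) + (23 + 0)) = √((-27 + 5) + 23) = √(-22 + 23) = √1 = 1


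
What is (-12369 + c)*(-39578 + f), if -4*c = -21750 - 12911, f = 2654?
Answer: 136757265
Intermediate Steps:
c = 34661/4 (c = -(-21750 - 12911)/4 = -1/4*(-34661) = 34661/4 ≈ 8665.3)
(-12369 + c)*(-39578 + f) = (-12369 + 34661/4)*(-39578 + 2654) = -14815/4*(-36924) = 136757265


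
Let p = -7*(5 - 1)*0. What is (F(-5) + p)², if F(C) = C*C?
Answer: 625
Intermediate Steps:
F(C) = C²
p = 0 (p = -7*4*0 = -28*0 = 0)
(F(-5) + p)² = ((-5)² + 0)² = (25 + 0)² = 25² = 625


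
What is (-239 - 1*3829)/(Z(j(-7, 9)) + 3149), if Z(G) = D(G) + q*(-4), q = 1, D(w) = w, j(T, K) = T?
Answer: -678/523 ≈ -1.2964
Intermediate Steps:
Z(G) = -4 + G (Z(G) = G + 1*(-4) = G - 4 = -4 + G)
(-239 - 1*3829)/(Z(j(-7, 9)) + 3149) = (-239 - 1*3829)/((-4 - 7) + 3149) = (-239 - 3829)/(-11 + 3149) = -4068/3138 = -4068*1/3138 = -678/523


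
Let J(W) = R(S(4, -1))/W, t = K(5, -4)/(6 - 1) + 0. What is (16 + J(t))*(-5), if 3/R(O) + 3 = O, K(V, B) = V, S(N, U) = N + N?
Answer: -83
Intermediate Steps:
S(N, U) = 2*N
R(O) = 3/(-3 + O)
t = 1 (t = 5/(6 - 1) + 0 = 5/5 + 0 = 5*(⅕) + 0 = 1 + 0 = 1)
J(W) = 3/(5*W) (J(W) = (3/(-3 + 2*4))/W = (3/(-3 + 8))/W = (3/5)/W = (3*(⅕))/W = 3/(5*W))
(16 + J(t))*(-5) = (16 + (⅗)/1)*(-5) = (16 + (⅗)*1)*(-5) = (16 + ⅗)*(-5) = (83/5)*(-5) = -83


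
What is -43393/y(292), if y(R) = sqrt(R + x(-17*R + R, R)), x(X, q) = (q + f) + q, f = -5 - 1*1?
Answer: -43393*sqrt(870)/870 ≈ -1471.2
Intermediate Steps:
f = -6 (f = -5 - 1 = -6)
x(X, q) = -6 + 2*q (x(X, q) = (q - 6) + q = (-6 + q) + q = -6 + 2*q)
y(R) = sqrt(-6 + 3*R) (y(R) = sqrt(R + (-6 + 2*R)) = sqrt(-6 + 3*R))
-43393/y(292) = -43393/sqrt(-6 + 3*292) = -43393/sqrt(-6 + 876) = -43393*sqrt(870)/870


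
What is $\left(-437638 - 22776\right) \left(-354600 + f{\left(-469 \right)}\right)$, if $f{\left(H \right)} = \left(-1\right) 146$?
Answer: $163330024844$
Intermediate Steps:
$f{\left(H \right)} = -146$
$\left(-437638 - 22776\right) \left(-354600 + f{\left(-469 \right)}\right) = \left(-437638 - 22776\right) \left(-354600 - 146\right) = \left(-460414\right) \left(-354746\right) = 163330024844$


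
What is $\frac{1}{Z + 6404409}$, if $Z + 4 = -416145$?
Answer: $\frac{1}{5988260} \approx 1.6699 \cdot 10^{-7}$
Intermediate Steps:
$Z = -416149$ ($Z = -4 - 416145 = -416149$)
$\frac{1}{Z + 6404409} = \frac{1}{-416149 + 6404409} = \frac{1}{5988260}$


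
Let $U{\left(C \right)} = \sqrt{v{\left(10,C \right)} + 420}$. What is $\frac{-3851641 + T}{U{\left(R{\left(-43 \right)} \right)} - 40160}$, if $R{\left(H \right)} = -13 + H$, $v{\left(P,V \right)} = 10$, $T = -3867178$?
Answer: $\frac{30998777104}{161282517} + \frac{7718819 \sqrt{430}}{1612825170} \approx 192.3$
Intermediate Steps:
$U{\left(C \right)} = \sqrt{430}$ ($U{\left(C \right)} = \sqrt{10 + 420} = \sqrt{430}$)
$\frac{-3851641 + T}{U{\left(R{\left(-43 \right)} \right)} - 40160} = \frac{-3851641 - 3867178}{\sqrt{430} - 40160} = - \frac{7718819}{-40160 + \sqrt{430}}$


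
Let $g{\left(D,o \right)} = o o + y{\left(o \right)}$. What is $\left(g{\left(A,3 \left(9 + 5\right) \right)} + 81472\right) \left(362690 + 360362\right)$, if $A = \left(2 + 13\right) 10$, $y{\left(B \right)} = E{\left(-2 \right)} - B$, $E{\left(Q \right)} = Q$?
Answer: $60152141984$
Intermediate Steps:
$y{\left(B \right)} = -2 - B$
$A = 150$ ($A = 15 \cdot 10 = 150$)
$g{\left(D,o \right)} = -2 + o^{2} - o$ ($g{\left(D,o \right)} = o o - \left(2 + o\right) = o^{2} - \left(2 + o\right) = -2 + o^{2} - o$)
$\left(g{\left(A,3 \left(9 + 5\right) \right)} + 81472\right) \left(362690 + 360362\right) = \left(\left(-2 + \left(3 \left(9 + 5\right)\right)^{2} - 3 \left(9 + 5\right)\right) + 81472\right) \left(362690 + 360362\right) = \left(\left(-2 + \left(3 \cdot 14\right)^{2} - 3 \cdot 14\right) + 81472\right) 723052 = \left(\left(-2 + 42^{2} - 42\right) + 81472\right) 723052 = \left(\left(-2 + 1764 - 42\right) + 81472\right) 723052 = \left(1720 + 81472\right) 723052 = 83192 \cdot 723052 = 60152141984$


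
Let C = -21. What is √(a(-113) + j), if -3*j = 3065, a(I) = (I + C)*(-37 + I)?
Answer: √171705/3 ≈ 138.12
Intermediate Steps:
a(I) = (-37 + I)*(-21 + I) (a(I) = (I - 21)*(-37 + I) = (-21 + I)*(-37 + I) = (-37 + I)*(-21 + I))
j = -3065/3 (j = -⅓*3065 = -3065/3 ≈ -1021.7)
√(a(-113) + j) = √((777 + (-113)² - 58*(-113)) - 3065/3) = √((777 + 12769 + 6554) - 3065/3) = √(20100 - 3065/3) = √(57235/3) = √171705/3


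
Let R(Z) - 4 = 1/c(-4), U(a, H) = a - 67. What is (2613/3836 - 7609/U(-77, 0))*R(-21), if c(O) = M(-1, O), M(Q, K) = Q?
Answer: 7391099/46032 ≈ 160.56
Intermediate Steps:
c(O) = -1
U(a, H) = -67 + a
R(Z) = 3 (R(Z) = 4 + 1/(-1) = 4 - 1 = 3)
(2613/3836 - 7609/U(-77, 0))*R(-21) = (2613/3836 - 7609/(-67 - 77))*3 = (2613*(1/3836) - 7609/(-144))*3 = (2613/3836 - 7609*(-1/144))*3 = (2613/3836 + 7609/144)*3 = (7391099/138096)*3 = 7391099/46032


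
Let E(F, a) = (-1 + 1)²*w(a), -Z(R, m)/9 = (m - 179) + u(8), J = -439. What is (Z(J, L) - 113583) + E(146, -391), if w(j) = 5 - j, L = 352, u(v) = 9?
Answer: -115221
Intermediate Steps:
Z(R, m) = 1530 - 9*m (Z(R, m) = -9*((m - 179) + 9) = -9*((-179 + m) + 9) = -9*(-170 + m) = 1530 - 9*m)
E(F, a) = 0 (E(F, a) = (-1 + 1)²*(5 - a) = 0²*(5 - a) = 0*(5 - a) = 0)
(Z(J, L) - 113583) + E(146, -391) = ((1530 - 9*352) - 113583) + 0 = ((1530 - 3168) - 113583) + 0 = (-1638 - 113583) + 0 = -115221 + 0 = -115221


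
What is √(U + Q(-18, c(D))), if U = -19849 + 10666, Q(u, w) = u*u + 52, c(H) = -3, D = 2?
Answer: I*√8807 ≈ 93.846*I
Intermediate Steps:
Q(u, w) = 52 + u² (Q(u, w) = u² + 52 = 52 + u²)
U = -9183
√(U + Q(-18, c(D))) = √(-9183 + (52 + (-18)²)) = √(-9183 + (52 + 324)) = √(-9183 + 376) = √(-8807) = I*√8807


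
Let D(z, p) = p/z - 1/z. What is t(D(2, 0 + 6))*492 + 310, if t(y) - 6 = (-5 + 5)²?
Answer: 3262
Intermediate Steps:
D(z, p) = -1/z + p/z
t(y) = 6 (t(y) = 6 + (-5 + 5)² = 6 + 0² = 6 + 0 = 6)
t(D(2, 0 + 6))*492 + 310 = 6*492 + 310 = 2952 + 310 = 3262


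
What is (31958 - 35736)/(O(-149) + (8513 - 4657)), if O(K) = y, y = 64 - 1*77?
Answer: -3778/3843 ≈ -0.98309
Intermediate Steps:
y = -13 (y = 64 - 77 = -13)
O(K) = -13
(31958 - 35736)/(O(-149) + (8513 - 4657)) = (31958 - 35736)/(-13 + (8513 - 4657)) = -3778/(-13 + 3856) = -3778/3843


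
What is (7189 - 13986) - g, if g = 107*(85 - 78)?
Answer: -7546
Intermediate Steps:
g = 749 (g = 107*7 = 749)
(7189 - 13986) - g = (7189 - 13986) - 1*749 = -6797 - 749 = -7546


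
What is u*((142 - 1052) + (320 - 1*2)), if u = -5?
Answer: 2960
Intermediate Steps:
u*((142 - 1052) + (320 - 1*2)) = -5*((142 - 1052) + (320 - 1*2)) = -5*(-910 + (320 - 2)) = -5*(-910 + 318) = -5*(-592) = 2960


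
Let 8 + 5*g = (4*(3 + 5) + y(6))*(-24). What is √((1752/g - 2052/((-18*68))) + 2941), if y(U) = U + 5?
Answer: √143311870/221 ≈ 54.169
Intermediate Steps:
y(U) = 5 + U
g = -208 (g = -8/5 + ((4*(3 + 5) + (5 + 6))*(-24))/5 = -8/5 + ((4*8 + 11)*(-24))/5 = -8/5 + ((32 + 11)*(-24))/5 = -8/5 + (43*(-24))/5 = -8/5 + (⅕)*(-1032) = -8/5 - 1032/5 = -208)
√((1752/g - 2052/((-18*68))) + 2941) = √((1752/(-208) - 2052/((-18*68))) + 2941) = √((1752*(-1/208) - 2052/(-1224)) + 2941) = √((-219/26 - 2052*(-1/1224)) + 2941) = √((-219/26 + 57/34) + 2941) = √(-1491/221 + 2941) = √(648470/221) = √143311870/221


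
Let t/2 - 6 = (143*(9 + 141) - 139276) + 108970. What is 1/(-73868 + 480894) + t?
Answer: -7204360199/407026 ≈ -17700.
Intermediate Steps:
t = -17700 (t = 12 + 2*((143*(9 + 141) - 139276) + 108970) = 12 + 2*((143*150 - 139276) + 108970) = 12 + 2*((21450 - 139276) + 108970) = 12 + 2*(-117826 + 108970) = 12 + 2*(-8856) = 12 - 17712 = -17700)
1/(-73868 + 480894) + t = 1/(-73868 + 480894) - 17700 = 1/407026 - 17700 = -7204360199/407026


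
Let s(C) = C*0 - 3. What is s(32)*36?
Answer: -108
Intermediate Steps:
s(C) = -3 (s(C) = 0 - 3 = -3)
s(32)*36 = -3*36 = -108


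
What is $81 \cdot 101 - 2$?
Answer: $8179$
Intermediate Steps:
$81 \cdot 101 - 2 = 8181 - 2 = 8179$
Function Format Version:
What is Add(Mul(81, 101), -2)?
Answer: 8179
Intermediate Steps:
Add(Mul(81, 101), -2) = Add(8181, -2) = 8179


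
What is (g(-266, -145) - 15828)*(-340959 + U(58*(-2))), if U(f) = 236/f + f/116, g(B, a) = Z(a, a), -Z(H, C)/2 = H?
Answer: 153638174662/29 ≈ 5.2979e+9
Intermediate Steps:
Z(H, C) = -2*H
g(B, a) = -2*a
U(f) = 236/f + f/116 (U(f) = 236/f + f*(1/116) = 236/f + f/116)
(g(-266, -145) - 15828)*(-340959 + U(58*(-2))) = (-2*(-145) - 15828)*(-340959 + (236/((58*(-2))) + (58*(-2))/116)) = (290 - 15828)*(-340959 + (236/(-116) + (1/116)*(-116))) = -15538*(-340959 + (236*(-1/116) - 1)) = -15538*(-340959 + (-59/29 - 1)) = -15538*(-340959 - 88/29) = -15538*(-9887899/29) = 153638174662/29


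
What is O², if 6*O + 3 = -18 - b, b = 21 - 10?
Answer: 256/9 ≈ 28.444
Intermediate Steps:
b = 11
O = -16/3 (O = -½ + (-18 - 1*11)/6 = -½ + (-18 - 11)/6 = -½ + (⅙)*(-29) = -½ - 29/6 = -16/3 ≈ -5.3333)
O² = (-16/3)² = 256/9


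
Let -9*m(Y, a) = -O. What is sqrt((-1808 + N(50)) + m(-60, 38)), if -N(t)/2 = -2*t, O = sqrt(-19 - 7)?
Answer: sqrt(-14472 + I*sqrt(26))/3 ≈ 0.0070643 + 40.1*I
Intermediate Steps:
O = I*sqrt(26) (O = sqrt(-26) = I*sqrt(26) ≈ 5.099*I)
m(Y, a) = I*sqrt(26)/9 (m(Y, a) = -(-1)*I*sqrt(26)/9 = I*sqrt(26)/9)
N(t) = 4*t (N(t) = -(-4)*t = 4*t)
sqrt((-1808 + N(50)) + m(-60, 38)) = sqrt((-1808 + 4*50) + I*sqrt(26)/9) = sqrt((-1808 + 200) + I*sqrt(26)/9) = sqrt(-1608 + I*sqrt(26)/9)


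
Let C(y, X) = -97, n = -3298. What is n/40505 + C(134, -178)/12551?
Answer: -45322183/508378255 ≈ -0.089151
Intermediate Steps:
n/40505 + C(134, -178)/12551 = -3298/40505 - 97/12551 = -45322183/508378255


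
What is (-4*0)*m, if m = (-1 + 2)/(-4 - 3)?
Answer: 0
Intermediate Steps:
m = -⅐ (m = 1/(-7) = 1*(-⅐) = -⅐ ≈ -0.14286)
(-4*0)*m = -4*0*(-⅐) = 0*(-⅐) = 0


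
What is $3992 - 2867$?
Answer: $1125$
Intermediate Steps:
$3992 - 2867 = 1125$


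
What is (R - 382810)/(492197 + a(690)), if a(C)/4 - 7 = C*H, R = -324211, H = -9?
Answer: -707021/467385 ≈ -1.5127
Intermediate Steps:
a(C) = 28 - 36*C (a(C) = 28 + 4*(C*(-9)) = 28 + 4*(-9*C) = 28 - 36*C)
(R - 382810)/(492197 + a(690)) = (-324211 - 382810)/(492197 + (28 - 36*690)) = -707021/(492197 + (28 - 24840)) = -707021/(492197 - 24812) = -707021/467385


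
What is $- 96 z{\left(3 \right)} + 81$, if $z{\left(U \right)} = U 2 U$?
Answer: $-1647$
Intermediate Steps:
$z{\left(U \right)} = 2 U^{2}$ ($z{\left(U \right)} = 2 U U = 2 U^{2}$)
$- 96 z{\left(3 \right)} + 81 = - 96 \cdot 2 \cdot 3^{2} + 81 = - 96 \cdot 2 \cdot 9 + 81 = \left(-96\right) 18 + 81 = -1728 + 81 = -1647$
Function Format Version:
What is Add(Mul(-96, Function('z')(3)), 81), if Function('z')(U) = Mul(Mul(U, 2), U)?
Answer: -1647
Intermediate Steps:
Function('z')(U) = Mul(2, Pow(U, 2)) (Function('z')(U) = Mul(Mul(2, U), U) = Mul(2, Pow(U, 2)))
Add(Mul(-96, Function('z')(3)), 81) = Add(Mul(-96, Mul(2, Pow(3, 2))), 81) = Add(Mul(-96, Mul(2, 9)), 81) = Add(Mul(-96, 18), 81) = Add(-1728, 81) = -1647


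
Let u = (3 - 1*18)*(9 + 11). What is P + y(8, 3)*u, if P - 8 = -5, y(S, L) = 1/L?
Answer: -97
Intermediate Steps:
P = 3 (P = 8 - 5 = 3)
u = -300 (u = (3 - 18)*20 = -15*20 = -300)
P + y(8, 3)*u = 3 - 300/3 = 3 + (⅓)*(-300) = 3 - 100 = -97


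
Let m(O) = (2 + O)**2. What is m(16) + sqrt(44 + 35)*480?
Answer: 324 + 480*sqrt(79) ≈ 4590.3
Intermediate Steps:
m(16) + sqrt(44 + 35)*480 = (2 + 16)**2 + sqrt(44 + 35)*480 = 18**2 + sqrt(79)*480 = 324 + 480*sqrt(79)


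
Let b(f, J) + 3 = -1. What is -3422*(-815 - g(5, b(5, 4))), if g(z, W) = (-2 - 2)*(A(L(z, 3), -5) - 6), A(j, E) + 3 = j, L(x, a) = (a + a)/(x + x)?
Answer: 14519546/5 ≈ 2.9039e+6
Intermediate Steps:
L(x, a) = a/x (L(x, a) = (2*a)/((2*x)) = (2*a)*(1/(2*x)) = a/x)
A(j, E) = -3 + j
b(f, J) = -4 (b(f, J) = -3 - 1 = -4)
g(z, W) = 36 - 12/z (g(z, W) = (-2 - 2)*((-3 + 3/z) - 6) = -4*(-9 + 3/z) = 36 - 12/z)
-3422*(-815 - g(5, b(5, 4))) = -3422*(-815 - (36 - 12/5)) = -3422*(-815 - 1*168/5) = -3422*(-815 - 168/5) = -3422*(-4243/5) = 14519546/5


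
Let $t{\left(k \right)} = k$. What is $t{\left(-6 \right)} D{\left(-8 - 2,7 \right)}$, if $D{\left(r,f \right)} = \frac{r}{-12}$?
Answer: $-5$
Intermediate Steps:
$D{\left(r,f \right)} = - \frac{r}{12}$ ($D{\left(r,f \right)} = r \left(- \frac{1}{12}\right) = - \frac{r}{12}$)
$t{\left(-6 \right)} D{\left(-8 - 2,7 \right)} = - 6 \left(- \frac{-8 - 2}{12}\right) = - 6 \left(\left(- \frac{1}{12}\right) \left(-10\right)\right) = \left(-6\right) \frac{5}{6} = -5$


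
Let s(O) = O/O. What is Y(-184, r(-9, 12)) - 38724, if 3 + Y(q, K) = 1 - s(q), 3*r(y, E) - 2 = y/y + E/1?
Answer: -38727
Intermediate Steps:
s(O) = 1
r(y, E) = 1 + E/3 (r(y, E) = ⅔ + (y/y + E/1)/3 = ⅔ + (1 + E*1)/3 = ⅔ + (1 + E)/3 = ⅔ + (⅓ + E/3) = 1 + E/3)
Y(q, K) = -3 (Y(q, K) = -3 + (1 - 1*1) = -3 + (1 - 1) = -3 + 0 = -3)
Y(-184, r(-9, 12)) - 38724 = -3 - 38724 = -38727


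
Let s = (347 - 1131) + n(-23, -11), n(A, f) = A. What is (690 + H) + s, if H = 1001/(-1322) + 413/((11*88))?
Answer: -75073707/639848 ≈ -117.33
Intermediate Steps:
H = -211491/639848 (H = 1001*(-1/1322) + 413/968 = -1001/1322 + 413*(1/968) = -1001/1322 + 413/968 = -211491/639848 ≈ -0.33053)
s = -807 (s = (347 - 1131) - 23 = -784 - 23 = -807)
(690 + H) + s = (690 - 211491/639848) - 807 = 441283629/639848 - 807 = -75073707/639848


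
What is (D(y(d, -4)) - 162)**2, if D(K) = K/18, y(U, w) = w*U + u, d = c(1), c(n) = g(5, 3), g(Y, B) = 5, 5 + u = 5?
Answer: 2155024/81 ≈ 26605.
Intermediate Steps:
u = 0 (u = -5 + 5 = 0)
c(n) = 5
d = 5
y(U, w) = U*w (y(U, w) = w*U + 0 = U*w + 0 = U*w)
D(K) = K/18 (D(K) = K*(1/18) = K/18)
(D(y(d, -4)) - 162)**2 = ((5*(-4))/18 - 162)**2 = ((1/18)*(-20) - 162)**2 = (-10/9 - 162)**2 = (-1468/9)**2 = 2155024/81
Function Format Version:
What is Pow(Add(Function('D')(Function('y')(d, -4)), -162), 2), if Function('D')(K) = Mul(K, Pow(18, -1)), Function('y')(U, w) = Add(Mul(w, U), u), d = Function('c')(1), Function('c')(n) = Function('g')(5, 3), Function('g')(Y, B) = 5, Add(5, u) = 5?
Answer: Rational(2155024, 81) ≈ 26605.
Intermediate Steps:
u = 0 (u = Add(-5, 5) = 0)
Function('c')(n) = 5
d = 5
Function('y')(U, w) = Mul(U, w) (Function('y')(U, w) = Add(Mul(w, U), 0) = Add(Mul(U, w), 0) = Mul(U, w))
Function('D')(K) = Mul(Rational(1, 18), K) (Function('D')(K) = Mul(K, Rational(1, 18)) = Mul(Rational(1, 18), K))
Pow(Add(Function('D')(Function('y')(d, -4)), -162), 2) = Pow(Add(Mul(Rational(1, 18), Mul(5, -4)), -162), 2) = Pow(Add(Mul(Rational(1, 18), -20), -162), 2) = Pow(Add(Rational(-10, 9), -162), 2) = Pow(Rational(-1468, 9), 2) = Rational(2155024, 81)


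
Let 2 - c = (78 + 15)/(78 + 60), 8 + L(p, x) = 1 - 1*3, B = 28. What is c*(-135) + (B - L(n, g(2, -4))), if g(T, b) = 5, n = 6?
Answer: -6487/46 ≈ -141.02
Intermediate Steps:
L(p, x) = -10 (L(p, x) = -8 + (1 - 1*3) = -8 + (1 - 3) = -8 - 2 = -10)
c = 61/46 (c = 2 - (78 + 15)/(78 + 60) = 2 - 93/138 = 2 - 1*31/46 = 2 - 31/46 = 61/46 ≈ 1.3261)
c*(-135) + (B - L(n, g(2, -4))) = (61/46)*(-135) + (28 - 1*(-10)) = -8235/46 + (28 + 10) = -8235/46 + 38 = -6487/46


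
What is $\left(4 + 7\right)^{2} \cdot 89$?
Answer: $10769$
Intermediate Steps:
$\left(4 + 7\right)^{2} \cdot 89 = 11^{2} \cdot 89 = 121 \cdot 89 = 10769$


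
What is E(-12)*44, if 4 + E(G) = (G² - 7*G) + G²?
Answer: 16192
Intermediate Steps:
E(G) = -4 - 7*G + 2*G² (E(G) = -4 + ((G² - 7*G) + G²) = -4 + (-7*G + 2*G²) = -4 - 7*G + 2*G²)
E(-12)*44 = (-4 - 7*(-12) + 2*(-12)²)*44 = (-4 + 84 + 2*144)*44 = (-4 + 84 + 288)*44 = 368*44 = 16192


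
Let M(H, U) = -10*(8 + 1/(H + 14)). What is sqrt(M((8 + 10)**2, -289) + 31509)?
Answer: 2*sqrt(1327874)/13 ≈ 177.28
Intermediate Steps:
M(H, U) = -80 - 10/(14 + H) (M(H, U) = -10*(8 + 1/(14 + H)) = -80 - 10/(14 + H))
sqrt(M((8 + 10)**2, -289) + 31509) = sqrt(10*(-113 - 8*(8 + 10)**2)/(14 + (8 + 10)**2) + 31509) = sqrt(10*(-113 - 8*18**2)/(14 + 18**2) + 31509) = sqrt(10*(-113 - 8*324)/(14 + 324) + 31509) = sqrt(10*(-113 - 2592)/338 + 31509) = sqrt(10*(1/338)*(-2705) + 31509) = sqrt(-13525/169 + 31509) = sqrt(5311496/169) = 2*sqrt(1327874)/13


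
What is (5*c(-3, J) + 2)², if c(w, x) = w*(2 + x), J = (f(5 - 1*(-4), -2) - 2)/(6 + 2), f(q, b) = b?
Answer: 1681/4 ≈ 420.25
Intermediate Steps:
J = -½ (J = (-2 - 2)/(6 + 2) = -4/8 = -4*⅛ = -½ ≈ -0.50000)
(5*c(-3, J) + 2)² = (5*(-3*(2 - ½)) + 2)² = (5*(-3*3/2) + 2)² = (5*(-9/2) + 2)² = (-45/2 + 2)² = (-41/2)² = 1681/4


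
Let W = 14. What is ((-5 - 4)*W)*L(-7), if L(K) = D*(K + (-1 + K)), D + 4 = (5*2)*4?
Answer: 68040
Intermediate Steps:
D = 36 (D = -4 + (5*2)*4 = -4 + 10*4 = -4 + 40 = 36)
L(K) = -36 + 72*K (L(K) = 36*(K + (-1 + K)) = 36*(-1 + 2*K) = -36 + 72*K)
((-5 - 4)*W)*L(-7) = ((-5 - 4)*14)*(-36 + 72*(-7)) = (-9*14)*(-36 - 504) = -126*(-540) = 68040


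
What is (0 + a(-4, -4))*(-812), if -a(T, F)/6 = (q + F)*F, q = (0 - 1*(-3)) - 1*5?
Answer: 116928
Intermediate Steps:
q = -2 (q = (0 + 3) - 5 = 3 - 5 = -2)
a(T, F) = -6*F*(-2 + F) (a(T, F) = -6*(-2 + F)*F = -6*F*(-2 + F))
(0 + a(-4, -4))*(-812) = (0 + 6*(-4)*(2 - 1*(-4)))*(-812) = (0 + 6*(-4)*(2 + 4))*(-812) = (0 + 6*(-4)*6)*(-812) = (0 - 144)*(-812) = -144*(-812) = 116928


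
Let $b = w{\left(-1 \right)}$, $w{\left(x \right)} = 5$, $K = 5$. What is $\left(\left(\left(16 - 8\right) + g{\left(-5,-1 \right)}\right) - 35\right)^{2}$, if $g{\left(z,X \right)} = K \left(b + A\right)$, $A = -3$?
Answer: $289$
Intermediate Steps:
$b = 5$
$g{\left(z,X \right)} = 10$ ($g{\left(z,X \right)} = 5 \left(5 - 3\right) = 5 \cdot 2 = 10$)
$\left(\left(\left(16 - 8\right) + g{\left(-5,-1 \right)}\right) - 35\right)^{2} = \left(\left(\left(16 - 8\right) + 10\right) - 35\right)^{2} = \left(\left(8 + 10\right) - 35\right)^{2} = \left(18 - 35\right)^{2} = \left(-17\right)^{2} = 289$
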